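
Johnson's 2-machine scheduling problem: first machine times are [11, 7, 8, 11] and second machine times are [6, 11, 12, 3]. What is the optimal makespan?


Apply Johnson's rule:
  Group 1 (a <= b): [(2, 7, 11), (3, 8, 12)]
  Group 2 (a > b): [(1, 11, 6), (4, 11, 3)]
Optimal job order: [2, 3, 1, 4]
Schedule:
  Job 2: M1 done at 7, M2 done at 18
  Job 3: M1 done at 15, M2 done at 30
  Job 1: M1 done at 26, M2 done at 36
  Job 4: M1 done at 37, M2 done at 40
Makespan = 40

40


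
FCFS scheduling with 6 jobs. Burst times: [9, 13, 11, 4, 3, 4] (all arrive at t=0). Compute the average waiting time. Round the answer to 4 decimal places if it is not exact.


FCFS order (as given): [9, 13, 11, 4, 3, 4]
Waiting times:
  Job 1: wait = 0
  Job 2: wait = 9
  Job 3: wait = 22
  Job 4: wait = 33
  Job 5: wait = 37
  Job 6: wait = 40
Sum of waiting times = 141
Average waiting time = 141/6 = 23.5

23.5


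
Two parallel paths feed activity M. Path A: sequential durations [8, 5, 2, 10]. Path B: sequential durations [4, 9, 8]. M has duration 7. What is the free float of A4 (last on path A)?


ES(A4) = sum of predecessors on chain A = 15
EF(A4) = ES + duration = 15 + 10 = 25
Successor of A4 is M. ES(M) = max(sum(A), sum(B)) = max(25, 21) = 25
Free float = ES(successor) - EF(current) = 25 - 25 = 0

0


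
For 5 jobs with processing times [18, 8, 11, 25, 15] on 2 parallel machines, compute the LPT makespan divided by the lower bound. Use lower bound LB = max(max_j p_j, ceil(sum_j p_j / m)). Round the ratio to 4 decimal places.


LPT order: [25, 18, 15, 11, 8]
Machine loads after assignment: [36, 41]
LPT makespan = 41
Lower bound = max(max_job, ceil(total/2)) = max(25, 39) = 39
Ratio = 41 / 39 = 1.0513

1.0513


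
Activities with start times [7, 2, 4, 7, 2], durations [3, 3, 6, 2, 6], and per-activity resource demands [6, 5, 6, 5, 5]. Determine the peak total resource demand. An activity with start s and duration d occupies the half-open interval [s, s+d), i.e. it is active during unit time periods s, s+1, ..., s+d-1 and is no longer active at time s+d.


Each activity i is active on [start_i, start_i + duration_i).
Compute total resource usage per time slot:
  t=0: active resources = [], total = 0
  t=1: active resources = [], total = 0
  t=2: active resources = [5, 5], total = 10
  t=3: active resources = [5, 5], total = 10
  t=4: active resources = [5, 6, 5], total = 16
  t=5: active resources = [6, 5], total = 11
  t=6: active resources = [6, 5], total = 11
  t=7: active resources = [6, 6, 5, 5], total = 22
  t=8: active resources = [6, 6, 5], total = 17
  t=9: active resources = [6, 6], total = 12
Peak resource demand = 22

22


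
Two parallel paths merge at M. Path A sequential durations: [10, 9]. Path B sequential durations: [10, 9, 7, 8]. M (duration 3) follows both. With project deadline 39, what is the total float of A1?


Forward pass: ES(A1) = sum of predecessors on chain A = 0
EF = ES + duration = 0 + 10 = 10
Backward pass: LF(M) = deadline = 39; LS(M) = 39 - 3 = 36
LF(A1) = LS(M) - sum(successors on chain A) = 36 - 9 = 27
LS = LF - duration = 27 - 10 = 17
Total float = LS - ES = 17 - 0 = 17

17


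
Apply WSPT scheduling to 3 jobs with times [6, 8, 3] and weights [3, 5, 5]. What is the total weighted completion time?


Compute p/w ratios and sort ascending (WSPT): [(3, 5), (8, 5), (6, 3)]
Compute weighted completion times:
  Job (p=3,w=5): C=3, w*C=5*3=15
  Job (p=8,w=5): C=11, w*C=5*11=55
  Job (p=6,w=3): C=17, w*C=3*17=51
Total weighted completion time = 121

121


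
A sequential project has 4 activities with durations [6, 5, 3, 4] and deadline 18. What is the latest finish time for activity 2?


LF(activity 2) = deadline - sum of successor durations
Successors: activities 3 through 4 with durations [3, 4]
Sum of successor durations = 7
LF = 18 - 7 = 11

11


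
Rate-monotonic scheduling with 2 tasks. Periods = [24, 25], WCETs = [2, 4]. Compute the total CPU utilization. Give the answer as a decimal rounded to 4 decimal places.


Compute individual utilizations (exact fractions):
  Task 1: C/T = 2/24 = 1/12 (approx. 0.0833)
  Task 2: C/T = 4/25 (approx. 0.16)
Total utilization U = 1/12 + 4/25 = 73/300
Rounded to 4 decimal places: U = 0.2433
RM (Liu & Layland) bound for 2 tasks = 0.828427; compare with U = 73/300 (approx. 0.243333)
U <= bound, so schedulable by RM sufficient condition.

0.2433


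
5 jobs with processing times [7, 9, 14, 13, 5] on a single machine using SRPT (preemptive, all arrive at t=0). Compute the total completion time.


Since all jobs arrive at t=0, SRPT equals SPT ordering.
SPT order: [5, 7, 9, 13, 14]
Completion times:
  Job 1: p=5, C=5
  Job 2: p=7, C=12
  Job 3: p=9, C=21
  Job 4: p=13, C=34
  Job 5: p=14, C=48
Total completion time = 5 + 12 + 21 + 34 + 48 = 120

120


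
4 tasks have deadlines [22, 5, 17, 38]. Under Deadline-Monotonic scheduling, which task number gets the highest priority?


Sort tasks by relative deadline (ascending):
  Task 2: deadline = 5
  Task 3: deadline = 17
  Task 1: deadline = 22
  Task 4: deadline = 38
Priority order (highest first): [2, 3, 1, 4]
Highest priority task = 2

2


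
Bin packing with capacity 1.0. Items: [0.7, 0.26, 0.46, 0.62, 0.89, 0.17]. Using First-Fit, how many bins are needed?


Place items sequentially using First-Fit:
  Item 0.7 -> new Bin 1
  Item 0.26 -> Bin 1 (now 0.96)
  Item 0.46 -> new Bin 2
  Item 0.62 -> new Bin 3
  Item 0.89 -> new Bin 4
  Item 0.17 -> Bin 2 (now 0.63)
Total bins used = 4

4


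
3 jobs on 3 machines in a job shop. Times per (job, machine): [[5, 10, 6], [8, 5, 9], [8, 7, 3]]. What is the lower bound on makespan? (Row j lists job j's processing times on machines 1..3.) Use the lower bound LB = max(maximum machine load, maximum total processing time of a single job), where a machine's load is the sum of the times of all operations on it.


Machine loads:
  Machine 1: 5 + 8 + 8 = 21
  Machine 2: 10 + 5 + 7 = 22
  Machine 3: 6 + 9 + 3 = 18
Max machine load = 22
Job totals:
  Job 1: 21
  Job 2: 22
  Job 3: 18
Max job total = 22
Lower bound = max(22, 22) = 22

22


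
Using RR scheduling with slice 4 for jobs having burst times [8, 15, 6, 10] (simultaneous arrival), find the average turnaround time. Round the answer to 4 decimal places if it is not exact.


Time quantum = 4
Execution trace:
  J1 runs 4 units, time = 4
  J2 runs 4 units, time = 8
  J3 runs 4 units, time = 12
  J4 runs 4 units, time = 16
  J1 runs 4 units, time = 20
  J2 runs 4 units, time = 24
  J3 runs 2 units, time = 26
  J4 runs 4 units, time = 30
  J2 runs 4 units, time = 34
  J4 runs 2 units, time = 36
  J2 runs 3 units, time = 39
Finish times: [20, 39, 26, 36]
Average turnaround = 121/4 = 30.25

30.25


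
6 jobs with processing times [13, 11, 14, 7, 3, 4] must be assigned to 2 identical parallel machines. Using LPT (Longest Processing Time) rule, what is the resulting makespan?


Sort jobs in decreasing order (LPT): [14, 13, 11, 7, 4, 3]
Assign each job to the least loaded machine:
  Machine 1: jobs [14, 7, 4], load = 25
  Machine 2: jobs [13, 11, 3], load = 27
Makespan = max load = 27

27


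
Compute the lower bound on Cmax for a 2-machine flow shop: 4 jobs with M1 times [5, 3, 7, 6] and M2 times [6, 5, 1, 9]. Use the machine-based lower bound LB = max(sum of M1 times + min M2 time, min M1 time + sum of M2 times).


LB1 = sum(M1 times) + min(M2 times) = 21 + 1 = 22
LB2 = min(M1 times) + sum(M2 times) = 3 + 21 = 24
Lower bound = max(LB1, LB2) = max(22, 24) = 24

24


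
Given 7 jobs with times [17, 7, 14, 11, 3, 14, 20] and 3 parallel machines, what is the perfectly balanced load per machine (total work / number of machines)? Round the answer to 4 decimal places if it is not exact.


Total processing time = 17 + 7 + 14 + 11 + 3 + 14 + 20 = 86
Number of machines = 3
Ideal balanced load = 86 / 3 = 28.6667

28.6667


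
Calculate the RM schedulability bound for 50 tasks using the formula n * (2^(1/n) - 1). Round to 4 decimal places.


Compute 2^(1/50) = 1.0139594798
Subtract 1: 1.0139594798 - 1 = 0.0139594798
Multiply by n: 50 * 0.0139594798 = 0.6979739900
Round to 4 dp: 0.6980

0.6980


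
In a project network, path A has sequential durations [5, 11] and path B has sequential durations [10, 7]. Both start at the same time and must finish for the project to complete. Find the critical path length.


Path A total = 5 + 11 = 16
Path B total = 10 + 7 = 17
Critical path = longest path = max(16, 17) = 17

17


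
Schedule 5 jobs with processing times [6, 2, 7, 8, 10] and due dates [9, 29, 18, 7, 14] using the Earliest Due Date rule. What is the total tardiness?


Sort by due date (EDD order): [(8, 7), (6, 9), (10, 14), (7, 18), (2, 29)]
Compute completion times and tardiness:
  Job 1: p=8, d=7, C=8, tardiness=max(0,8-7)=1
  Job 2: p=6, d=9, C=14, tardiness=max(0,14-9)=5
  Job 3: p=10, d=14, C=24, tardiness=max(0,24-14)=10
  Job 4: p=7, d=18, C=31, tardiness=max(0,31-18)=13
  Job 5: p=2, d=29, C=33, tardiness=max(0,33-29)=4
Total tardiness = 33

33


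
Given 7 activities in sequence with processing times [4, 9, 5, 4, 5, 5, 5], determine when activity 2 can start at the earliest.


Activity 2 starts after activities 1 through 1 complete.
Predecessor durations: [4]
ES = 4 = 4

4


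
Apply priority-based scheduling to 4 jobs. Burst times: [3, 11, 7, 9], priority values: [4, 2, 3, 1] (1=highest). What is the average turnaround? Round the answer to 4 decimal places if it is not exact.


Sort by priority (ascending = highest first):
Order: [(1, 9), (2, 11), (3, 7), (4, 3)]
Completion times:
  Priority 1, burst=9, C=9
  Priority 2, burst=11, C=20
  Priority 3, burst=7, C=27
  Priority 4, burst=3, C=30
Average turnaround = 86/4 = 21.5

21.5


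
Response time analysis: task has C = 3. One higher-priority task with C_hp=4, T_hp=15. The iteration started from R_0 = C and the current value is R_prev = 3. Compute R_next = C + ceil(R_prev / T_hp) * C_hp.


R_next = C + ceil(R_prev / T_hp) * C_hp
ceil(3 / 15) = ceil(0.2) = 1
Interference = 1 * 4 = 4
R_next = 3 + 4 = 7

7


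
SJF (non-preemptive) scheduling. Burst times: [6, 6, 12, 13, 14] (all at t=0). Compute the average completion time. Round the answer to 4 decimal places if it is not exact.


SJF order (ascending): [6, 6, 12, 13, 14]
Completion times:
  Job 1: burst=6, C=6
  Job 2: burst=6, C=12
  Job 3: burst=12, C=24
  Job 4: burst=13, C=37
  Job 5: burst=14, C=51
Average completion = 130/5 = 26.0

26.0


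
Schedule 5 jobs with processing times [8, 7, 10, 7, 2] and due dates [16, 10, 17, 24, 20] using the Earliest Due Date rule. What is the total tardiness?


Sort by due date (EDD order): [(7, 10), (8, 16), (10, 17), (2, 20), (7, 24)]
Compute completion times and tardiness:
  Job 1: p=7, d=10, C=7, tardiness=max(0,7-10)=0
  Job 2: p=8, d=16, C=15, tardiness=max(0,15-16)=0
  Job 3: p=10, d=17, C=25, tardiness=max(0,25-17)=8
  Job 4: p=2, d=20, C=27, tardiness=max(0,27-20)=7
  Job 5: p=7, d=24, C=34, tardiness=max(0,34-24)=10
Total tardiness = 25

25


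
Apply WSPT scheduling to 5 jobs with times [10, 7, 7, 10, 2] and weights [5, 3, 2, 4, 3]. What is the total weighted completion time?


Compute p/w ratios and sort ascending (WSPT): [(2, 3), (10, 5), (7, 3), (10, 4), (7, 2)]
Compute weighted completion times:
  Job (p=2,w=3): C=2, w*C=3*2=6
  Job (p=10,w=5): C=12, w*C=5*12=60
  Job (p=7,w=3): C=19, w*C=3*19=57
  Job (p=10,w=4): C=29, w*C=4*29=116
  Job (p=7,w=2): C=36, w*C=2*36=72
Total weighted completion time = 311

311


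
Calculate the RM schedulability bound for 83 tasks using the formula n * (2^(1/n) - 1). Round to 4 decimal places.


Compute 2^(1/83) = 1.0083861392
Subtract 1: 1.0083861392 - 1 = 0.0083861392
Multiply by n: 83 * 0.0083861392 = 0.6960495536
Round to 4 dp: 0.6960

0.6960


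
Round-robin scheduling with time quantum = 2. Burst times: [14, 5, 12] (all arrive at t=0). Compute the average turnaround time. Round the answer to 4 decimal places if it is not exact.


Time quantum = 2
Execution trace:
  J1 runs 2 units, time = 2
  J2 runs 2 units, time = 4
  J3 runs 2 units, time = 6
  J1 runs 2 units, time = 8
  J2 runs 2 units, time = 10
  J3 runs 2 units, time = 12
  J1 runs 2 units, time = 14
  J2 runs 1 units, time = 15
  J3 runs 2 units, time = 17
  J1 runs 2 units, time = 19
  J3 runs 2 units, time = 21
  J1 runs 2 units, time = 23
  J3 runs 2 units, time = 25
  J1 runs 2 units, time = 27
  J3 runs 2 units, time = 29
  J1 runs 2 units, time = 31
Finish times: [31, 15, 29]
Average turnaround = 75/3 = 25.0

25.0


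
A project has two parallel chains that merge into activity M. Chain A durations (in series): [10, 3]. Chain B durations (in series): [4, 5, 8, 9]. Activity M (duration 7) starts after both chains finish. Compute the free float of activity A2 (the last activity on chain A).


ES(A2) = sum of predecessors on chain A = 10
EF(A2) = ES + duration = 10 + 3 = 13
Successor of A2 is M. ES(M) = max(sum(A), sum(B)) = max(13, 26) = 26
Free float = ES(successor) - EF(current) = 26 - 13 = 13

13


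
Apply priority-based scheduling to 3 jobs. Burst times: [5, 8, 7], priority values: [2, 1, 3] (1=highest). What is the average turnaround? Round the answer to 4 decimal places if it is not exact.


Sort by priority (ascending = highest first):
Order: [(1, 8), (2, 5), (3, 7)]
Completion times:
  Priority 1, burst=8, C=8
  Priority 2, burst=5, C=13
  Priority 3, burst=7, C=20
Average turnaround = 41/3 = 13.6667

13.6667


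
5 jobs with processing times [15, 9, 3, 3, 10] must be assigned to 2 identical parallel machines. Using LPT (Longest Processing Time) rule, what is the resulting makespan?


Sort jobs in decreasing order (LPT): [15, 10, 9, 3, 3]
Assign each job to the least loaded machine:
  Machine 1: jobs [15, 3, 3], load = 21
  Machine 2: jobs [10, 9], load = 19
Makespan = max load = 21

21


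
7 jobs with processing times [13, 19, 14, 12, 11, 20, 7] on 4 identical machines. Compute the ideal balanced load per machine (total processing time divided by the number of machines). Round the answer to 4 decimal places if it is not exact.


Total processing time = 13 + 19 + 14 + 12 + 11 + 20 + 7 = 96
Number of machines = 4
Ideal balanced load = 96 / 4 = 24.0

24.0


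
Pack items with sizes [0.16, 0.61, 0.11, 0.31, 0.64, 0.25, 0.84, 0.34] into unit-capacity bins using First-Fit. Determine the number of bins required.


Place items sequentially using First-Fit:
  Item 0.16 -> new Bin 1
  Item 0.61 -> Bin 1 (now 0.77)
  Item 0.11 -> Bin 1 (now 0.88)
  Item 0.31 -> new Bin 2
  Item 0.64 -> Bin 2 (now 0.95)
  Item 0.25 -> new Bin 3
  Item 0.84 -> new Bin 4
  Item 0.34 -> Bin 3 (now 0.59)
Total bins used = 4

4


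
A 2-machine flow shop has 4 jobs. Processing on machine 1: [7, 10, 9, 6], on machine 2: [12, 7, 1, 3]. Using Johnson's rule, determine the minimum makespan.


Apply Johnson's rule:
  Group 1 (a <= b): [(1, 7, 12)]
  Group 2 (a > b): [(2, 10, 7), (4, 6, 3), (3, 9, 1)]
Optimal job order: [1, 2, 4, 3]
Schedule:
  Job 1: M1 done at 7, M2 done at 19
  Job 2: M1 done at 17, M2 done at 26
  Job 4: M1 done at 23, M2 done at 29
  Job 3: M1 done at 32, M2 done at 33
Makespan = 33

33


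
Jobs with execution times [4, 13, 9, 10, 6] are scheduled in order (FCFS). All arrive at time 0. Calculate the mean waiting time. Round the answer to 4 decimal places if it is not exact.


FCFS order (as given): [4, 13, 9, 10, 6]
Waiting times:
  Job 1: wait = 0
  Job 2: wait = 4
  Job 3: wait = 17
  Job 4: wait = 26
  Job 5: wait = 36
Sum of waiting times = 83
Average waiting time = 83/5 = 16.6

16.6


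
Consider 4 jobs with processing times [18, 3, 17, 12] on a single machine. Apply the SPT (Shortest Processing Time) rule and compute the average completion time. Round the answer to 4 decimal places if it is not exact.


Sort jobs by processing time (SPT order): [3, 12, 17, 18]
Compute completion times sequentially:
  Job 1: processing = 3, completes at 3
  Job 2: processing = 12, completes at 15
  Job 3: processing = 17, completes at 32
  Job 4: processing = 18, completes at 50
Sum of completion times = 100
Average completion time = 100/4 = 25.0

25.0


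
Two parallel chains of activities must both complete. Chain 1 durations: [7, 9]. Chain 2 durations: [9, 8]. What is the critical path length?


Path A total = 7 + 9 = 16
Path B total = 9 + 8 = 17
Critical path = longest path = max(16, 17) = 17

17


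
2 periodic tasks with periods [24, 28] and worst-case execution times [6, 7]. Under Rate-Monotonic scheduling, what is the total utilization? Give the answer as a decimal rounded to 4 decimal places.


Compute individual utilizations (exact fractions):
  Task 1: C/T = 6/24 = 1/4 (approx. 0.25)
  Task 2: C/T = 7/28 = 1/4 (approx. 0.25)
Total utilization U = 1/4 + 1/4 = 1/2
Rounded to 4 decimal places: U = 0.5000
RM (Liu & Layland) bound for 2 tasks = 0.828427; compare with U = 1/2 (approx. 0.500000)
U <= bound, so schedulable by RM sufficient condition.

0.5000


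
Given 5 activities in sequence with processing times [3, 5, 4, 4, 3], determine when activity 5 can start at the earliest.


Activity 5 starts after activities 1 through 4 complete.
Predecessor durations: [3, 5, 4, 4]
ES = 3 + 5 + 4 + 4 = 16

16


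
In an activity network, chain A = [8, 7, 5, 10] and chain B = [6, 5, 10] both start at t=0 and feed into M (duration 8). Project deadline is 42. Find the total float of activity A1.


Forward pass: ES(A1) = sum of predecessors on chain A = 0
EF = ES + duration = 0 + 8 = 8
Backward pass: LF(M) = deadline = 42; LS(M) = 42 - 8 = 34
LF(A1) = LS(M) - sum(successors on chain A) = 34 - 22 = 12
LS = LF - duration = 12 - 8 = 4
Total float = LS - ES = 4 - 0 = 4

4


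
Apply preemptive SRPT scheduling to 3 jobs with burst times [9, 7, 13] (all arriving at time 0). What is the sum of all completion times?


Since all jobs arrive at t=0, SRPT equals SPT ordering.
SPT order: [7, 9, 13]
Completion times:
  Job 1: p=7, C=7
  Job 2: p=9, C=16
  Job 3: p=13, C=29
Total completion time = 7 + 16 + 29 = 52

52


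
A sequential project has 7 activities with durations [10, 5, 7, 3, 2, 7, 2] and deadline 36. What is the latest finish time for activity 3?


LF(activity 3) = deadline - sum of successor durations
Successors: activities 4 through 7 with durations [3, 2, 7, 2]
Sum of successor durations = 14
LF = 36 - 14 = 22

22


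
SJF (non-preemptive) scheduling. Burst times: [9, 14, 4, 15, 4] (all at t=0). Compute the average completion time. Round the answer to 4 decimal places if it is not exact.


SJF order (ascending): [4, 4, 9, 14, 15]
Completion times:
  Job 1: burst=4, C=4
  Job 2: burst=4, C=8
  Job 3: burst=9, C=17
  Job 4: burst=14, C=31
  Job 5: burst=15, C=46
Average completion = 106/5 = 21.2

21.2


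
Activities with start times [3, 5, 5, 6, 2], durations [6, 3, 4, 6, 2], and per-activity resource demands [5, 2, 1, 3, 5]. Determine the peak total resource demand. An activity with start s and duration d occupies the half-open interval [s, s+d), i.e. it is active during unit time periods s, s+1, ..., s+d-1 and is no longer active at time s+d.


Each activity i is active on [start_i, start_i + duration_i).
Compute total resource usage per time slot:
  t=0: active resources = [], total = 0
  t=1: active resources = [], total = 0
  t=2: active resources = [5], total = 5
  t=3: active resources = [5, 5], total = 10
  t=4: active resources = [5], total = 5
  t=5: active resources = [5, 2, 1], total = 8
  t=6: active resources = [5, 2, 1, 3], total = 11
  t=7: active resources = [5, 2, 1, 3], total = 11
  t=8: active resources = [5, 1, 3], total = 9
  t=9: active resources = [3], total = 3
  t=10: active resources = [3], total = 3
  t=11: active resources = [3], total = 3
Peak resource demand = 11

11


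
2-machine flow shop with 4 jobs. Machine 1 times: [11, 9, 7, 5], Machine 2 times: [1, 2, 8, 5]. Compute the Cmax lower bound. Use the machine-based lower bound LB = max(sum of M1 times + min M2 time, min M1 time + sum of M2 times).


LB1 = sum(M1 times) + min(M2 times) = 32 + 1 = 33
LB2 = min(M1 times) + sum(M2 times) = 5 + 16 = 21
Lower bound = max(LB1, LB2) = max(33, 21) = 33

33


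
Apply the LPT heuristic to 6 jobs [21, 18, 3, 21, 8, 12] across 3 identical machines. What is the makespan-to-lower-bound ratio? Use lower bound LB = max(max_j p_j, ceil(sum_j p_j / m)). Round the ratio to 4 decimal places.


LPT order: [21, 21, 18, 12, 8, 3]
Machine loads after assignment: [29, 24, 30]
LPT makespan = 30
Lower bound = max(max_job, ceil(total/3)) = max(21, 28) = 28
Ratio = 30 / 28 = 1.0714

1.0714


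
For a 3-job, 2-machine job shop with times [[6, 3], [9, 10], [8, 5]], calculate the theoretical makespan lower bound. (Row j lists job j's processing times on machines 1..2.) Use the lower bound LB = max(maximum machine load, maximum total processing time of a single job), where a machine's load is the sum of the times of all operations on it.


Machine loads:
  Machine 1: 6 + 9 + 8 = 23
  Machine 2: 3 + 10 + 5 = 18
Max machine load = 23
Job totals:
  Job 1: 9
  Job 2: 19
  Job 3: 13
Max job total = 19
Lower bound = max(23, 19) = 23

23


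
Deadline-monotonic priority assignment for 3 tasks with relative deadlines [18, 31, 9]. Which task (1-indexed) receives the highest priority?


Sort tasks by relative deadline (ascending):
  Task 3: deadline = 9
  Task 1: deadline = 18
  Task 2: deadline = 31
Priority order (highest first): [3, 1, 2]
Highest priority task = 3

3


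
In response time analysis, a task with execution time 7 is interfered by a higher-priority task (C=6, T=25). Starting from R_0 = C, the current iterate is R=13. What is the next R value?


R_next = C + ceil(R_prev / T_hp) * C_hp
ceil(13 / 25) = ceil(0.52) = 1
Interference = 1 * 6 = 6
R_next = 7 + 6 = 13
R_next = R_prev, so the iteration has converged (response time = 13).

13


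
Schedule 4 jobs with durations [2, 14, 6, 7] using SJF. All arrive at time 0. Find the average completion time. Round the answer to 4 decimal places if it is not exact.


SJF order (ascending): [2, 6, 7, 14]
Completion times:
  Job 1: burst=2, C=2
  Job 2: burst=6, C=8
  Job 3: burst=7, C=15
  Job 4: burst=14, C=29
Average completion = 54/4 = 13.5

13.5


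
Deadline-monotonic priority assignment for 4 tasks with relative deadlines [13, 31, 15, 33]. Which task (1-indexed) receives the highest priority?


Sort tasks by relative deadline (ascending):
  Task 1: deadline = 13
  Task 3: deadline = 15
  Task 2: deadline = 31
  Task 4: deadline = 33
Priority order (highest first): [1, 3, 2, 4]
Highest priority task = 1

1


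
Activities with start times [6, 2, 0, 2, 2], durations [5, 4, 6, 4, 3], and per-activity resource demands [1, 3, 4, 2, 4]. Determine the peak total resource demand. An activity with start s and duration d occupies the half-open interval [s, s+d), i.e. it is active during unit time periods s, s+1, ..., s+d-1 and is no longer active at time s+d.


Each activity i is active on [start_i, start_i + duration_i).
Compute total resource usage per time slot:
  t=0: active resources = [4], total = 4
  t=1: active resources = [4], total = 4
  t=2: active resources = [3, 4, 2, 4], total = 13
  t=3: active resources = [3, 4, 2, 4], total = 13
  t=4: active resources = [3, 4, 2, 4], total = 13
  t=5: active resources = [3, 4, 2], total = 9
  t=6: active resources = [1], total = 1
  t=7: active resources = [1], total = 1
  t=8: active resources = [1], total = 1
  t=9: active resources = [1], total = 1
  t=10: active resources = [1], total = 1
Peak resource demand = 13

13


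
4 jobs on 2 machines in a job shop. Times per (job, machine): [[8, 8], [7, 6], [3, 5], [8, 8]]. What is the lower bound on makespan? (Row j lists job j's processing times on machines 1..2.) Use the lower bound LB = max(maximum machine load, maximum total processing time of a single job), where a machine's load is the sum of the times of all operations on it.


Machine loads:
  Machine 1: 8 + 7 + 3 + 8 = 26
  Machine 2: 8 + 6 + 5 + 8 = 27
Max machine load = 27
Job totals:
  Job 1: 16
  Job 2: 13
  Job 3: 8
  Job 4: 16
Max job total = 16
Lower bound = max(27, 16) = 27

27


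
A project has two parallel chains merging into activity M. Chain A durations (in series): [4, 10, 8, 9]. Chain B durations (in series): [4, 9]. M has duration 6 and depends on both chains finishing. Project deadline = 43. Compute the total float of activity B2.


Forward pass: ES(B2) = sum of predecessors on chain B = 4
EF = ES + duration = 4 + 9 = 13
Backward pass: LF(M) = deadline = 43; LS(M) = 43 - 6 = 37
LF(B2) = LS(M) - sum(successors on chain B) = 37 - 0 = 37
LS = LF - duration = 37 - 9 = 28
Total float = LS - ES = 28 - 4 = 24

24


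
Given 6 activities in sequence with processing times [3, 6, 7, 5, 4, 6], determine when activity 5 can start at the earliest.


Activity 5 starts after activities 1 through 4 complete.
Predecessor durations: [3, 6, 7, 5]
ES = 3 + 6 + 7 + 5 = 21

21


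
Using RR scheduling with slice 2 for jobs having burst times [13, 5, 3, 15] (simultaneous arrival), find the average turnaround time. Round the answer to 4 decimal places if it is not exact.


Time quantum = 2
Execution trace:
  J1 runs 2 units, time = 2
  J2 runs 2 units, time = 4
  J3 runs 2 units, time = 6
  J4 runs 2 units, time = 8
  J1 runs 2 units, time = 10
  J2 runs 2 units, time = 12
  J3 runs 1 units, time = 13
  J4 runs 2 units, time = 15
  J1 runs 2 units, time = 17
  J2 runs 1 units, time = 18
  J4 runs 2 units, time = 20
  J1 runs 2 units, time = 22
  J4 runs 2 units, time = 24
  J1 runs 2 units, time = 26
  J4 runs 2 units, time = 28
  J1 runs 2 units, time = 30
  J4 runs 2 units, time = 32
  J1 runs 1 units, time = 33
  J4 runs 2 units, time = 35
  J4 runs 1 units, time = 36
Finish times: [33, 18, 13, 36]
Average turnaround = 100/4 = 25.0

25.0


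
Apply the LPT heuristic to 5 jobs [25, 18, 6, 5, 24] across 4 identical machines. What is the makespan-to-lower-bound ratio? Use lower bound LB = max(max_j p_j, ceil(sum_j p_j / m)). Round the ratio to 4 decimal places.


LPT order: [25, 24, 18, 6, 5]
Machine loads after assignment: [25, 24, 18, 11]
LPT makespan = 25
Lower bound = max(max_job, ceil(total/4)) = max(25, 20) = 25
Ratio = 25 / 25 = 1.0

1.0


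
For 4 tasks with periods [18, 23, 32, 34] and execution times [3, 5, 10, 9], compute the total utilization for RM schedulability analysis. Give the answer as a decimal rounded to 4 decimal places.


Compute individual utilizations (exact fractions):
  Task 1: C/T = 3/18 = 1/6 (approx. 0.1667)
  Task 2: C/T = 5/23 (approx. 0.2174)
  Task 3: C/T = 10/32 = 5/16 (approx. 0.3125)
  Task 4: C/T = 9/34 (approx. 0.2647)
Total utilization U = 1/6 + 5/23 + 5/16 + 9/34 = 18041/18768
Rounded to 4 decimal places: U = 0.9613
RM (Liu & Layland) bound for 4 tasks = 0.756828; compare with U = 18041/18768 (approx. 0.961264)
bound < U <= 1, so the RM sufficient condition is not met (inconclusive; an exact test such as response-time analysis is needed).

0.9613


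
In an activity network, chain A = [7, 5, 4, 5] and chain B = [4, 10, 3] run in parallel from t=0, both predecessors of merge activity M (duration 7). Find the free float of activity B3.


ES(B3) = sum of predecessors on chain B = 14
EF(B3) = ES + duration = 14 + 3 = 17
Successor of B3 is M. ES(M) = max(sum(A), sum(B)) = max(21, 17) = 21
Free float = ES(successor) - EF(current) = 21 - 17 = 4

4


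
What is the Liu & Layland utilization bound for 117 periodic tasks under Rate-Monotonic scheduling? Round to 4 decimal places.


Compute 2^(1/117) = 1.0059419185
Subtract 1: 1.0059419185 - 1 = 0.0059419185
Multiply by n: 117 * 0.0059419185 = 0.6952044645
Round to 4 dp: 0.6952

0.6952


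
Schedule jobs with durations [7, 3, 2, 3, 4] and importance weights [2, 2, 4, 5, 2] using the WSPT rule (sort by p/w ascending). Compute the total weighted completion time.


Compute p/w ratios and sort ascending (WSPT): [(2, 4), (3, 5), (3, 2), (4, 2), (7, 2)]
Compute weighted completion times:
  Job (p=2,w=4): C=2, w*C=4*2=8
  Job (p=3,w=5): C=5, w*C=5*5=25
  Job (p=3,w=2): C=8, w*C=2*8=16
  Job (p=4,w=2): C=12, w*C=2*12=24
  Job (p=7,w=2): C=19, w*C=2*19=38
Total weighted completion time = 111

111


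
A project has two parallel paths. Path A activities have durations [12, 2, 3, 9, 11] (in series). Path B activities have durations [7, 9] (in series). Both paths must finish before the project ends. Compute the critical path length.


Path A total = 12 + 2 + 3 + 9 + 11 = 37
Path B total = 7 + 9 = 16
Critical path = longest path = max(37, 16) = 37

37


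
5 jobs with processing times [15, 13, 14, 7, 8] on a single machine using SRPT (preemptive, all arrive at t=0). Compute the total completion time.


Since all jobs arrive at t=0, SRPT equals SPT ordering.
SPT order: [7, 8, 13, 14, 15]
Completion times:
  Job 1: p=7, C=7
  Job 2: p=8, C=15
  Job 3: p=13, C=28
  Job 4: p=14, C=42
  Job 5: p=15, C=57
Total completion time = 7 + 15 + 28 + 42 + 57 = 149

149


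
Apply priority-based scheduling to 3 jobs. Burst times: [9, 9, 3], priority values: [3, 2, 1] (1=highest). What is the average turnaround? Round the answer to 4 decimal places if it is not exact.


Sort by priority (ascending = highest first):
Order: [(1, 3), (2, 9), (3, 9)]
Completion times:
  Priority 1, burst=3, C=3
  Priority 2, burst=9, C=12
  Priority 3, burst=9, C=21
Average turnaround = 36/3 = 12.0

12.0


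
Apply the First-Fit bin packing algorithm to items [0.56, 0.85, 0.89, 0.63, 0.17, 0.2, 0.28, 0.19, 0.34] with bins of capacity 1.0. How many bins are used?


Place items sequentially using First-Fit:
  Item 0.56 -> new Bin 1
  Item 0.85 -> new Bin 2
  Item 0.89 -> new Bin 3
  Item 0.63 -> new Bin 4
  Item 0.17 -> Bin 1 (now 0.73)
  Item 0.2 -> Bin 1 (now 0.93)
  Item 0.28 -> Bin 4 (now 0.91)
  Item 0.19 -> new Bin 5
  Item 0.34 -> Bin 5 (now 0.53)
Total bins used = 5

5


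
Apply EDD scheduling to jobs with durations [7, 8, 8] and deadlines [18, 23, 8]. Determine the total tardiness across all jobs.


Sort by due date (EDD order): [(8, 8), (7, 18), (8, 23)]
Compute completion times and tardiness:
  Job 1: p=8, d=8, C=8, tardiness=max(0,8-8)=0
  Job 2: p=7, d=18, C=15, tardiness=max(0,15-18)=0
  Job 3: p=8, d=23, C=23, tardiness=max(0,23-23)=0
Total tardiness = 0

0


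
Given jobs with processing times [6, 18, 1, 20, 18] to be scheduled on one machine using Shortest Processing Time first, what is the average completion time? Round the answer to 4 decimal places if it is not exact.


Sort jobs by processing time (SPT order): [1, 6, 18, 18, 20]
Compute completion times sequentially:
  Job 1: processing = 1, completes at 1
  Job 2: processing = 6, completes at 7
  Job 3: processing = 18, completes at 25
  Job 4: processing = 18, completes at 43
  Job 5: processing = 20, completes at 63
Sum of completion times = 139
Average completion time = 139/5 = 27.8

27.8


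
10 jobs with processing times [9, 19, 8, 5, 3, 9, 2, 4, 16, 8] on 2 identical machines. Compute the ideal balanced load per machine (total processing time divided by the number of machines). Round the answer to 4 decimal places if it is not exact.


Total processing time = 9 + 19 + 8 + 5 + 3 + 9 + 2 + 4 + 16 + 8 = 83
Number of machines = 2
Ideal balanced load = 83 / 2 = 41.5

41.5


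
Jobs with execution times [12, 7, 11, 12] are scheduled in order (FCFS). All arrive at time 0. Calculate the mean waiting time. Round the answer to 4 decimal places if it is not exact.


FCFS order (as given): [12, 7, 11, 12]
Waiting times:
  Job 1: wait = 0
  Job 2: wait = 12
  Job 3: wait = 19
  Job 4: wait = 30
Sum of waiting times = 61
Average waiting time = 61/4 = 15.25

15.25


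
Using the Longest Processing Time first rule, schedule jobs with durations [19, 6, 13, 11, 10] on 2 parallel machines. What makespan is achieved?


Sort jobs in decreasing order (LPT): [19, 13, 11, 10, 6]
Assign each job to the least loaded machine:
  Machine 1: jobs [19, 10], load = 29
  Machine 2: jobs [13, 11, 6], load = 30
Makespan = max load = 30

30


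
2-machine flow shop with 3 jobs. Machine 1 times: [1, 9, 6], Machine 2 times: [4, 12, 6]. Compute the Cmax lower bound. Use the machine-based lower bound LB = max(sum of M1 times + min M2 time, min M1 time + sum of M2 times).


LB1 = sum(M1 times) + min(M2 times) = 16 + 4 = 20
LB2 = min(M1 times) + sum(M2 times) = 1 + 22 = 23
Lower bound = max(LB1, LB2) = max(20, 23) = 23

23


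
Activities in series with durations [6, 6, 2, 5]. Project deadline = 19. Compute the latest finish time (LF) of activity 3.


LF(activity 3) = deadline - sum of successor durations
Successors: activities 4 through 4 with durations [5]
Sum of successor durations = 5
LF = 19 - 5 = 14

14


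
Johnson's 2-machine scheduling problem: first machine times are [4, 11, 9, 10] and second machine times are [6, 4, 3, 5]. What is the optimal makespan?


Apply Johnson's rule:
  Group 1 (a <= b): [(1, 4, 6)]
  Group 2 (a > b): [(4, 10, 5), (2, 11, 4), (3, 9, 3)]
Optimal job order: [1, 4, 2, 3]
Schedule:
  Job 1: M1 done at 4, M2 done at 10
  Job 4: M1 done at 14, M2 done at 19
  Job 2: M1 done at 25, M2 done at 29
  Job 3: M1 done at 34, M2 done at 37
Makespan = 37

37


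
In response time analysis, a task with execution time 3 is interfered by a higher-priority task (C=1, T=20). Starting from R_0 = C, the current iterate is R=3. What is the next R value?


R_next = C + ceil(R_prev / T_hp) * C_hp
ceil(3 / 20) = ceil(0.15) = 1
Interference = 1 * 1 = 1
R_next = 3 + 1 = 4

4


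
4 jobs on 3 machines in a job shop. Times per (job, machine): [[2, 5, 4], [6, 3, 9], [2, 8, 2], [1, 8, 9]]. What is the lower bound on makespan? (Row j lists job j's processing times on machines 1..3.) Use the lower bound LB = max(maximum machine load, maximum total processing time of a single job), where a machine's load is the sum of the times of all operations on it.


Machine loads:
  Machine 1: 2 + 6 + 2 + 1 = 11
  Machine 2: 5 + 3 + 8 + 8 = 24
  Machine 3: 4 + 9 + 2 + 9 = 24
Max machine load = 24
Job totals:
  Job 1: 11
  Job 2: 18
  Job 3: 12
  Job 4: 18
Max job total = 18
Lower bound = max(24, 18) = 24

24


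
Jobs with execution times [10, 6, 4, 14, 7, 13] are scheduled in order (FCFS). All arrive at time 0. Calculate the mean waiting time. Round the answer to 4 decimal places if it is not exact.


FCFS order (as given): [10, 6, 4, 14, 7, 13]
Waiting times:
  Job 1: wait = 0
  Job 2: wait = 10
  Job 3: wait = 16
  Job 4: wait = 20
  Job 5: wait = 34
  Job 6: wait = 41
Sum of waiting times = 121
Average waiting time = 121/6 = 20.1667

20.1667


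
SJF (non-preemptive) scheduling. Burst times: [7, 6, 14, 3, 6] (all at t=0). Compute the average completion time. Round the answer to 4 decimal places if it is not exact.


SJF order (ascending): [3, 6, 6, 7, 14]
Completion times:
  Job 1: burst=3, C=3
  Job 2: burst=6, C=9
  Job 3: burst=6, C=15
  Job 4: burst=7, C=22
  Job 5: burst=14, C=36
Average completion = 85/5 = 17.0

17.0


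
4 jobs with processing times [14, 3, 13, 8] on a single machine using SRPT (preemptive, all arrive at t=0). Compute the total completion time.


Since all jobs arrive at t=0, SRPT equals SPT ordering.
SPT order: [3, 8, 13, 14]
Completion times:
  Job 1: p=3, C=3
  Job 2: p=8, C=11
  Job 3: p=13, C=24
  Job 4: p=14, C=38
Total completion time = 3 + 11 + 24 + 38 = 76

76


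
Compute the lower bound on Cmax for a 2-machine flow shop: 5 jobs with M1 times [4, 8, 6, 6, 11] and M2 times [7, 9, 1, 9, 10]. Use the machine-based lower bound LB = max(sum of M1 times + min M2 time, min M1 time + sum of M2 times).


LB1 = sum(M1 times) + min(M2 times) = 35 + 1 = 36
LB2 = min(M1 times) + sum(M2 times) = 4 + 36 = 40
Lower bound = max(LB1, LB2) = max(36, 40) = 40

40


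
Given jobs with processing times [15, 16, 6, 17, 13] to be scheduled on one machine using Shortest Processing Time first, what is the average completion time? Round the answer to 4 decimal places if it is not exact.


Sort jobs by processing time (SPT order): [6, 13, 15, 16, 17]
Compute completion times sequentially:
  Job 1: processing = 6, completes at 6
  Job 2: processing = 13, completes at 19
  Job 3: processing = 15, completes at 34
  Job 4: processing = 16, completes at 50
  Job 5: processing = 17, completes at 67
Sum of completion times = 176
Average completion time = 176/5 = 35.2

35.2


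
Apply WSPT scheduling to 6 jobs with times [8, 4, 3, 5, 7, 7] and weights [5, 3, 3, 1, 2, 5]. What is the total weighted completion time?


Compute p/w ratios and sort ascending (WSPT): [(3, 3), (4, 3), (7, 5), (8, 5), (7, 2), (5, 1)]
Compute weighted completion times:
  Job (p=3,w=3): C=3, w*C=3*3=9
  Job (p=4,w=3): C=7, w*C=3*7=21
  Job (p=7,w=5): C=14, w*C=5*14=70
  Job (p=8,w=5): C=22, w*C=5*22=110
  Job (p=7,w=2): C=29, w*C=2*29=58
  Job (p=5,w=1): C=34, w*C=1*34=34
Total weighted completion time = 302

302


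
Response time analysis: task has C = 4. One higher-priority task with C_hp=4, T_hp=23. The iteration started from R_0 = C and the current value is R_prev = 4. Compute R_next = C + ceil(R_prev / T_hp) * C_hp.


R_next = C + ceil(R_prev / T_hp) * C_hp
ceil(4 / 23) = ceil(0.1739) = 1
Interference = 1 * 4 = 4
R_next = 4 + 4 = 8

8


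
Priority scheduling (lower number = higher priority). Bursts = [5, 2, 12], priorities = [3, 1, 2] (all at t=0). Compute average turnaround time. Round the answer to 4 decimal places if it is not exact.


Sort by priority (ascending = highest first):
Order: [(1, 2), (2, 12), (3, 5)]
Completion times:
  Priority 1, burst=2, C=2
  Priority 2, burst=12, C=14
  Priority 3, burst=5, C=19
Average turnaround = 35/3 = 11.6667

11.6667


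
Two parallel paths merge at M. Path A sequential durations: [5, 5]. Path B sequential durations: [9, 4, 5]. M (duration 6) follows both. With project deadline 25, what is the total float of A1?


Forward pass: ES(A1) = sum of predecessors on chain A = 0
EF = ES + duration = 0 + 5 = 5
Backward pass: LF(M) = deadline = 25; LS(M) = 25 - 6 = 19
LF(A1) = LS(M) - sum(successors on chain A) = 19 - 5 = 14
LS = LF - duration = 14 - 5 = 9
Total float = LS - ES = 9 - 0 = 9

9


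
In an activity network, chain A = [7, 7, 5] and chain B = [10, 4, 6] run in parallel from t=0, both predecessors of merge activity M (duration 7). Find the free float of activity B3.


ES(B3) = sum of predecessors on chain B = 14
EF(B3) = ES + duration = 14 + 6 = 20
Successor of B3 is M. ES(M) = max(sum(A), sum(B)) = max(19, 20) = 20
Free float = ES(successor) - EF(current) = 20 - 20 = 0

0


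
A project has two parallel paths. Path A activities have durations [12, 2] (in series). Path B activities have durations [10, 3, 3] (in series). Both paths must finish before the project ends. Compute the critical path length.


Path A total = 12 + 2 = 14
Path B total = 10 + 3 + 3 = 16
Critical path = longest path = max(14, 16) = 16

16


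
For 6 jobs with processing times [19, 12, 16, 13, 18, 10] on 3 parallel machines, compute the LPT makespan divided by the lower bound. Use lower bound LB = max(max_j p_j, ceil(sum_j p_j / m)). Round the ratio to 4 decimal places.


LPT order: [19, 18, 16, 13, 12, 10]
Machine loads after assignment: [29, 30, 29]
LPT makespan = 30
Lower bound = max(max_job, ceil(total/3)) = max(19, 30) = 30
Ratio = 30 / 30 = 1.0

1.0


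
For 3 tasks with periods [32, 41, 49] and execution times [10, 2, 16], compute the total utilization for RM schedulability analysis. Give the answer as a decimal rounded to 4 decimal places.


Compute individual utilizations (exact fractions):
  Task 1: C/T = 10/32 = 5/16 (approx. 0.3125)
  Task 2: C/T = 2/41 (approx. 0.0488)
  Task 3: C/T = 16/49 (approx. 0.3265)
Total utilization U = 5/16 + 2/41 + 16/49 = 22109/32144
Rounded to 4 decimal places: U = 0.6878
RM (Liu & Layland) bound for 3 tasks = 0.779763; compare with U = 22109/32144 (approx. 0.687811)
U <= bound, so schedulable by RM sufficient condition.

0.6878


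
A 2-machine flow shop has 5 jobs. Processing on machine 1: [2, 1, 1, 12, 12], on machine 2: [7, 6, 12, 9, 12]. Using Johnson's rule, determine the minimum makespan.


Apply Johnson's rule:
  Group 1 (a <= b): [(2, 1, 6), (3, 1, 12), (1, 2, 7), (5, 12, 12)]
  Group 2 (a > b): [(4, 12, 9)]
Optimal job order: [2, 3, 1, 5, 4]
Schedule:
  Job 2: M1 done at 1, M2 done at 7
  Job 3: M1 done at 2, M2 done at 19
  Job 1: M1 done at 4, M2 done at 26
  Job 5: M1 done at 16, M2 done at 38
  Job 4: M1 done at 28, M2 done at 47
Makespan = 47

47
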